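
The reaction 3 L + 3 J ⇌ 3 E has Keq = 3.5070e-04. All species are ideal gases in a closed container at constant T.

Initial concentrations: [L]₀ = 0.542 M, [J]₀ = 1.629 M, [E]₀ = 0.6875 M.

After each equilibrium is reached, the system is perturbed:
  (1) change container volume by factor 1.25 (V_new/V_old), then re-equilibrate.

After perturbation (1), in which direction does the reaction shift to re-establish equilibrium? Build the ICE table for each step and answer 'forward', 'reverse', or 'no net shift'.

Direction: reverse

Q₀ = 0.4721 vs Keq = 3.5070e-04 ⇒ Q>K, reverse
Step 1:
                   L          J          E
  Initial      0.542      1.629     0.6875
  Change      0.5253     0.5253    -0.5253
  Equil        1.067      2.154     0.1622
  solve Keq expr → x = -0.1751; check Q = 3.5070e-04
Then change container volume by factor 1.25 (V_new/V_old).
Step 2:
                   L          J          E
  Initial     0.8539      1.723     0.1297
  Change     0.02193    0.02193   -0.02193
  Equil       0.8758      1.745     0.1078
  solve Keq expr → x = -0.007309; check Q = 3.5070e-04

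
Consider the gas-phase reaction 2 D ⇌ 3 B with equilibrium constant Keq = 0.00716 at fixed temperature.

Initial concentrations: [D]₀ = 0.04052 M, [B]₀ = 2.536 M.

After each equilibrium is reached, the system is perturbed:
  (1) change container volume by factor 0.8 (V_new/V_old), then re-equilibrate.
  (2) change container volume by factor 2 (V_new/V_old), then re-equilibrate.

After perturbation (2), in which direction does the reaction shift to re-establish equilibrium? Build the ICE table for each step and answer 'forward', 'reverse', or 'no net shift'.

Q₀ = 9934 vs Keq = 0.00716 ⇒ Q>K, reverse
Step 1:
                    D           B
  I           0.04052       2.536
  C             1.518      -2.277
  E             1.558      0.2591
  solve Keq expr → x = -0.759; check Q = 0.00716
Then change container volume by factor 0.8 (V_new/V_old).
Step 2:
                    D           B
  I             1.948      0.3239
  C           0.01448    -0.02173
  E             1.963      0.3021
  solve Keq expr → x = -0.007242; check Q = 0.00716
Then change container volume by factor 2 (V_new/V_old).
Step 3:
                    D           B
  I            0.9813      0.1511
  C          -0.02409     0.03614
  E            0.9572      0.1872
  solve Keq expr → x = 0.01205; check Q = 0.00716

Direction: forward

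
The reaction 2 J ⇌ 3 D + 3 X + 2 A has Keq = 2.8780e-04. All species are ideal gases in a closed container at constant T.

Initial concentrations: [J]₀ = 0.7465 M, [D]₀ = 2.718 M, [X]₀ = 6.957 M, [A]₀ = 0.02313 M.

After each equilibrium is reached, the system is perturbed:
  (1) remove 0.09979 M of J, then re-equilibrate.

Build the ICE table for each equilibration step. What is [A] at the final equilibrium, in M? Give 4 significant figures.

[A]_eq = 1.4190e-04 M

Q₀ = 6.491 vs Keq = 2.8780e-04 ⇒ Q>K, reverse
Step 1:
                   J          D          X          A
  I           0.7465      2.718      6.957    0.02313
  C          0.02297   -0.03445   -0.03445   -0.02297
  E           0.7695      2.684      6.923 1.6303e-04
  solve Keq expr → x = -0.01148; check Q = 2.8780e-04
Then remove 0.09979 M of J.
Step 2:
                   J          D          X          A
  I           0.6697      2.684      6.923 1.6303e-04
  C       2.1135e-05 -3.1703e-05 -3.1703e-05 -2.1135e-05
  E           0.6697      2.684      6.923 1.4190e-04
  solve Keq expr → x = -1.0568e-05; check Q = 2.8780e-04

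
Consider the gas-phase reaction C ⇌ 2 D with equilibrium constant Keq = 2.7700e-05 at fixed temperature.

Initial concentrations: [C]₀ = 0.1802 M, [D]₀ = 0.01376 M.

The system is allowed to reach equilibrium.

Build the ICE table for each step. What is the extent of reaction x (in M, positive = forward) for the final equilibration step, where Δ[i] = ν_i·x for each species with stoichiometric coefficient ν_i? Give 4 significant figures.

x = -0.005745 M

Q₀ = 0.001051 vs Keq = 2.7700e-05 ⇒ Q>K, reverse
Step 1:
                   C          D
  I           0.1802    0.01376
  C         0.005745   -0.01149
  E           0.1859    0.00227
  solve Keq expr → x = -0.005745; check Q = 2.7700e-05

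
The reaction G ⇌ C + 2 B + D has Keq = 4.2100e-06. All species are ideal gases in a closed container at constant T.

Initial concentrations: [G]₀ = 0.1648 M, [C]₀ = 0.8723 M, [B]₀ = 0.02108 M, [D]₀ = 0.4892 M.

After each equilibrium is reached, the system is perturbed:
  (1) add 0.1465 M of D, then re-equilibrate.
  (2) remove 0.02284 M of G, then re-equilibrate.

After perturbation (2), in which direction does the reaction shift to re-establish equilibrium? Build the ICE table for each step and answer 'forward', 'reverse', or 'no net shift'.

Q₀ = 0.001151 vs Keq = 4.2100e-06 ⇒ Q>K, reverse
Step 1:
                    G           C           B           D
  I            0.1648      0.8723     0.02108      0.4892
  C          0.009873   -0.009873    -0.01975   -0.009873
  E            0.1747      0.8624    0.001334      0.4793
  solve Keq expr → x = -0.009873; check Q = 4.2100e-06
Then add 0.1465 M of D.
Step 2:
                    G           C           B           D
  I            0.1747      0.8624    0.001334      0.6258
  C        8.3046e-05 -8.3046e-05 -1.6609e-04 -8.3046e-05
  E            0.1748      0.8623    0.001168      0.6257
  solve Keq expr → x = -8.3046e-05; check Q = 4.2100e-06
Then remove 0.02284 M of G.
Step 3:
                    G           C           B           D
  I            0.1519      0.8623    0.001168      0.6257
  C        3.9388e-05 -3.9388e-05 -7.8775e-05 -3.9388e-05
  E             0.152      0.8623    0.001089      0.6257
  solve Keq expr → x = -3.9388e-05; check Q = 4.2100e-06

Direction: reverse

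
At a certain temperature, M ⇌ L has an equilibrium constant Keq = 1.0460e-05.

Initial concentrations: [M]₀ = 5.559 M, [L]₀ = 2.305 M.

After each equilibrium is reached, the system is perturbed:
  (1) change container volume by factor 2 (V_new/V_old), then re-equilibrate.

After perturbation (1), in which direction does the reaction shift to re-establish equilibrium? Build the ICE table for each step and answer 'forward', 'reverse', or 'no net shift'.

Q₀ = 0.4146 vs Keq = 1.0460e-05 ⇒ Q>K, reverse
Step 1:
                    M           L
  Initial       5.559       2.305
  Change        2.305      -2.305
  Equil         7.864  8.2257e-05
  solve Keq expr → x = -2.305; check Q = 1.0460e-05
Then change container volume by factor 2 (V_new/V_old).
Step 2:
                    M           L
  Initial       3.932  4.1128e-05
  Change            0           0
  Equil         3.932  4.1128e-05
  solve Keq expr → x = 0; check Q = 1.0460e-05

Direction: no net shift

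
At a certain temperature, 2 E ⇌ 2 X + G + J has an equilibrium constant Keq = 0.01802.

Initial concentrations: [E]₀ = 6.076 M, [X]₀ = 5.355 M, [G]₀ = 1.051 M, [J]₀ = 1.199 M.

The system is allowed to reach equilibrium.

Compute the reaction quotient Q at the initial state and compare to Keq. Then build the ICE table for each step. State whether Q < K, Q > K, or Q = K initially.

Q₀ = 0.9788 vs Keq = 0.01802 ⇒ Q>K, reverse
Step 1:
                  E         X         G         J
  Initial     6.076     5.355     1.051     1.199
  Change      1.667    -1.667   -0.8336   -0.8336
  Equil       7.743     3.688    0.2174    0.3654
  solve Keq expr → x = -0.8336; check Q = 0.01802

Q₀ = 0.9788; Q > K (proceeds reverse)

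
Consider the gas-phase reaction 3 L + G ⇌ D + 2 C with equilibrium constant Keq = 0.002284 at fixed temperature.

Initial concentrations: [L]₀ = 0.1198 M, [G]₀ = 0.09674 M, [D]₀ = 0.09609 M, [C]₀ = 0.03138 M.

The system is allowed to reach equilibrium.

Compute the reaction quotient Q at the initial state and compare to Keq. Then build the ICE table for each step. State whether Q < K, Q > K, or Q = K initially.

Q₀ = 0.5689 vs Keq = 0.002284 ⇒ Q>K, reverse
Step 1:
                    L           G           D           C
  init         0.1198     0.09674     0.09609     0.03138
  Δ           0.04167     0.01389    -0.01389    -0.02778
  eq           0.1615      0.1106      0.0822    0.003598
  solve Keq expr → x = -0.01389; check Q = 0.002284

Q₀ = 0.5689; Q > K (proceeds reverse)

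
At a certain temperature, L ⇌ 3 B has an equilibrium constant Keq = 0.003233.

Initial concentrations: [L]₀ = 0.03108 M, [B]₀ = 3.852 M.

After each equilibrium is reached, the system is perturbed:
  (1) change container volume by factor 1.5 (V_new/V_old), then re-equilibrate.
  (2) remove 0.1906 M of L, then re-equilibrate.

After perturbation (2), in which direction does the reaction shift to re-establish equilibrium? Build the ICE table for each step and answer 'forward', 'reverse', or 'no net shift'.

Q₀ = 1839 vs Keq = 0.003233 ⇒ Q>K, reverse
Step 1:
                  L         B
  init      0.03108     3.852
  Δ           1.231    -3.692
  eq          1.262    0.1598
  solve Keq expr → x = -1.231; check Q = 0.003233
Then change container volume by factor 1.5 (V_new/V_old).
Step 2:
                  L         B
  init       0.8412    0.1065
  Δ        -0.01082   0.03246
  eq         0.8304     0.139
  solve Keq expr → x = 0.01082; check Q = 0.003233
Then remove 0.1906 M of L.
Step 3:
                  L         B
  init       0.6398     0.139
  Δ        0.003773  -0.01132
  eq         0.6436    0.1277
  solve Keq expr → x = -0.003773; check Q = 0.003233

Direction: reverse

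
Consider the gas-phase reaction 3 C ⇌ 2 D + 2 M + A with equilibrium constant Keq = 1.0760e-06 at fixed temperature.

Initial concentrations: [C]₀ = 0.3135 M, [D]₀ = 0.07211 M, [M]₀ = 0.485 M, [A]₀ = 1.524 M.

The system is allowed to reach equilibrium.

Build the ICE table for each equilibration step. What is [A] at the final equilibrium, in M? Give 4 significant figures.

Q₀ = 0.0605 vs Keq = 1.0760e-06 ⇒ Q>K, reverse
Step 1:
                   C          D          M          A
  I           0.3135    0.07211      0.485      1.524
  C           0.1073   -0.07155   -0.07155   -0.03577
  E           0.4208 5.6143e-04     0.4135      1.488
  solve Keq expr → x = -0.03577; check Q = 1.0760e-06

[A]_eq = 1.488 M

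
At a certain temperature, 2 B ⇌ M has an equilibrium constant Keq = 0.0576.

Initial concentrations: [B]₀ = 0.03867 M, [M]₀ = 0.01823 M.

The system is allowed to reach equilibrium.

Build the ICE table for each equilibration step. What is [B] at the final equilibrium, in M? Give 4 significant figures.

Q₀ = 12.19 vs Keq = 0.0576 ⇒ Q>K, reverse
Step 1:
                   B          M
  init       0.03867    0.01823
  Δ          0.03582   -0.01791
  eq         0.07449 3.1962e-04
  solve Keq expr → x = -0.01791; check Q = 0.0576

[B]_eq = 0.07449 M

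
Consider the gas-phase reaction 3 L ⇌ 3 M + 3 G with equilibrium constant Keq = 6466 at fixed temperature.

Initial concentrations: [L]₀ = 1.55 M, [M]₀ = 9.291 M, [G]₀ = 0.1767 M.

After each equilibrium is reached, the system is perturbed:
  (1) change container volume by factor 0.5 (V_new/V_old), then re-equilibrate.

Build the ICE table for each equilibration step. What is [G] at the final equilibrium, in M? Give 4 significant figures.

[G]_eq = 1.67 M

Q₀ = 1.188 vs Keq = 6466 ⇒ Q<K, forward
Step 1:
                   L          M          G
  init          1.55      9.291     0.1767
  Δ           -0.938      0.938      0.938
  eq           0.612      10.23      1.115
  solve Keq expr → x = 0.3127; check Q = 6466
Then change container volume by factor 0.5 (V_new/V_old).
Step 2:
                   L          M          G
  init         1.224      20.46      2.229
  Δ           0.5595    -0.5595    -0.5595
  eq           1.784       19.9       1.67
  solve Keq expr → x = -0.1865; check Q = 6466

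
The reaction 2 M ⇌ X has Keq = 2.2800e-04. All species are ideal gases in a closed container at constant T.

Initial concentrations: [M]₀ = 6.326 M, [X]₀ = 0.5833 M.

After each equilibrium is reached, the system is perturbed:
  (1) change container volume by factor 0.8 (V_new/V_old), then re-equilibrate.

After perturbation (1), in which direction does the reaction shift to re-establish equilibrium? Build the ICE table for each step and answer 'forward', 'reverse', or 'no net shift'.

Q₀ = 0.01458 vs Keq = 2.2800e-04 ⇒ Q>K, reverse
Step 1:
                  M         X
  init        6.326    0.5833
  Δ           1.141   -0.5706
  eq          7.467   0.01271
  solve Keq expr → x = -0.5706; check Q = 2.2800e-04
Then change container volume by factor 0.8 (V_new/V_old).
Step 2:
                  M         X
  init        9.334   0.01589
  Δ       -0.007879  0.003939
  eq          9.326   0.01983
  solve Keq expr → x = 0.003939; check Q = 2.2800e-04

Direction: forward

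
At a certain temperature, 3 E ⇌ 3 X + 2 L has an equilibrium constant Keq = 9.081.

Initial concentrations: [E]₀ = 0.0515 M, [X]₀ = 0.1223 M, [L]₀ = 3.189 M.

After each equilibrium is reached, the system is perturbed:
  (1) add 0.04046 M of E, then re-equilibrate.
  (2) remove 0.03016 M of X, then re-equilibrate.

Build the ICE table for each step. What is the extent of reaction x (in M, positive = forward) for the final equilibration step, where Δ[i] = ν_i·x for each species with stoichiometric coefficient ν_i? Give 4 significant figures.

x = 0.005083 M

Q₀ = 136.2 vs Keq = 9.081 ⇒ Q>K, reverse
Step 1:
                    E           X           L
  I            0.0515      0.1223       3.189
  C           0.03682    -0.03682    -0.02454
  E           0.08832     0.08548       3.164
  solve Keq expr → x = -0.01227; check Q = 9.081
Then add 0.04046 M of E.
Step 2:
                    E           X           L
  I            0.1288     0.08548       3.164
  C          -0.01975     0.01975     0.01317
  E             0.109      0.1052       3.178
  solve Keq expr → x = 0.006584; check Q = 9.081
Then remove 0.03016 M of X.
Step 3:
                    E           X           L
  I             0.109     0.07508       3.178
  C          -0.01525     0.01525     0.01017
  E           0.09378     0.09032       3.188
  solve Keq expr → x = 0.005083; check Q = 9.081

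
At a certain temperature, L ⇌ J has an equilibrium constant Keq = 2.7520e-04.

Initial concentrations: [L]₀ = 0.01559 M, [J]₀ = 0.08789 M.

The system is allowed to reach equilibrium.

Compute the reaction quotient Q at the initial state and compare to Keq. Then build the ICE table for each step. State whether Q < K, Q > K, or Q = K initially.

Q₀ = 5.638 vs Keq = 2.7520e-04 ⇒ Q>K, reverse
Step 1:
                   L          J
  I          0.01559    0.08789
  C          0.08786   -0.08786
  E           0.1035 2.8470e-05
  solve Keq expr → x = -0.08786; check Q = 2.7520e-04

Q₀ = 5.638; Q > K (proceeds reverse)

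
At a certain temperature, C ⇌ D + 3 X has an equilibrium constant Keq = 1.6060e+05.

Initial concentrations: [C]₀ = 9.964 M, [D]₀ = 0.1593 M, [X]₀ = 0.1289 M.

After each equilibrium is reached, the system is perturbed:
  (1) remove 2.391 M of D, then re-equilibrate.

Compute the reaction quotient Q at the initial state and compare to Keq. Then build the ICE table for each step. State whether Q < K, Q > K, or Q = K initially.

Q₀ = 3.4241e-05 vs Keq = 1.6060e+05 ⇒ Q<K, forward
Step 1:
                   C          D          X
  init         9.964     0.1593     0.1289
  Δ           -8.883      8.883      26.65
  eq           1.081      9.042      26.78
  solve Keq expr → x = 8.883; check Q = 1.6060e+05
Then remove 2.391 M of D.
Step 2:
                   C          D          X
  init         1.081      6.651      26.78
  Δ           -0.204      0.204      0.612
  eq          0.8771      6.855      27.39
  solve Keq expr → x = 0.204; check Q = 1.6060e+05

Q₀ = 3.4241e-05; Q < K (proceeds forward)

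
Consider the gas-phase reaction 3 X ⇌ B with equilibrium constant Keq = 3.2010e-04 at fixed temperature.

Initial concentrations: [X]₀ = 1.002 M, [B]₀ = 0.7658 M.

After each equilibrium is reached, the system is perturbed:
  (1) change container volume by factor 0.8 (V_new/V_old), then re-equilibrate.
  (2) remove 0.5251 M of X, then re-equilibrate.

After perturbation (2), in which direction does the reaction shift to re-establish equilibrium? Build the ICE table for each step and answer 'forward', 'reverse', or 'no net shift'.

Q₀ = 0.7612 vs Keq = 3.2010e-04 ⇒ Q>K, reverse
Step 1:
                    X           B
  init          1.002      0.7658
  Δ             2.264     -0.7546
  eq            3.266     0.01115
  solve Keq expr → x = -0.7546; check Q = 3.2010e-04
Then change container volume by factor 0.8 (V_new/V_old).
Step 2:
                    X           B
  init          4.082     0.01394
  Δ          -0.02245    0.007483
  eq             4.06     0.02142
  solve Keq expr → x = 0.007483; check Q = 3.2010e-04
Then remove 0.5251 M of X.
Step 3:
                    X           B
  init          3.535     0.02142
  Δ           0.02109   -0.007029
  eq            3.556     0.01439
  solve Keq expr → x = -0.007029; check Q = 3.2010e-04

Direction: reverse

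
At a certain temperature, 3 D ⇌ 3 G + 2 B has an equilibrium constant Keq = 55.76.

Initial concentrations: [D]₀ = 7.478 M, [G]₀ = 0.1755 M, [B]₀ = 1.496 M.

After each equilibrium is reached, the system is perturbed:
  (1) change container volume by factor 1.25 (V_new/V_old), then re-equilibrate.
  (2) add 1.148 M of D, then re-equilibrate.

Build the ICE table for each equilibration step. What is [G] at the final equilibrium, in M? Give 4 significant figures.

Q₀ = 2.8929e-05 vs Keq = 55.76 ⇒ Q<K, forward
Step 1:
                    D           G           B
  init          7.478      0.1755       1.496
  Δ            -4.325       4.325       2.883
  eq            3.153         4.5       4.379
  solve Keq expr → x = 1.442; check Q = 55.76
Then change container volume by factor 1.25 (V_new/V_old).
Step 2:
                    D           G           B
  init          2.522         3.6       3.503
  Δ           -0.1843      0.1843      0.1229
  eq            2.338       3.785       3.626
  solve Keq expr → x = 0.06143; check Q = 55.76
Then add 1.148 M of D.
Step 3:
                    D           G           B
  init          3.486       3.785       3.626
  Δ           -0.5907      0.5907      0.3938
  eq            2.895       4.375        4.02
  solve Keq expr → x = 0.1969; check Q = 55.76

[G]_eq = 4.375 M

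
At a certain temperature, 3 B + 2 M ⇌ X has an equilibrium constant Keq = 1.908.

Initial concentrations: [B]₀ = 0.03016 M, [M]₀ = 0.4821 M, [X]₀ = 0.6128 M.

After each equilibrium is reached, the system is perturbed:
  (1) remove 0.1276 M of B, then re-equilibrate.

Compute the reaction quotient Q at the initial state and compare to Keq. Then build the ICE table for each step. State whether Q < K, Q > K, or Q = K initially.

Q₀ = 9.6106e+04; Q > K (proceeds reverse)

Q₀ = 9.6106e+04 vs Keq = 1.908 ⇒ Q>K, reverse
Step 1:
                    B           M           X
  I           0.03016      0.4821      0.6128
  C             0.615        0.41      -0.205
  E            0.6452      0.8921      0.4078
  solve Keq expr → x = -0.205; check Q = 1.908
Then remove 0.1276 M of B.
Step 2:
                    B           M           X
  I            0.5176      0.8921      0.4078
  C           0.08634     0.05756    -0.02878
  E            0.6039      0.9497       0.379
  solve Keq expr → x = -0.02878; check Q = 1.908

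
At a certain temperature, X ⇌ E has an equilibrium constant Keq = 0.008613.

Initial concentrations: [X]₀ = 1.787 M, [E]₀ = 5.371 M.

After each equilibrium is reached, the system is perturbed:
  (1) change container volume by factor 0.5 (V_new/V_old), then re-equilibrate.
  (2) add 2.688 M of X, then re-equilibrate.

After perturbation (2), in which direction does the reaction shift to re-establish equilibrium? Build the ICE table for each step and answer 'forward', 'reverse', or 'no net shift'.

Q₀ = 3.006 vs Keq = 0.008613 ⇒ Q>K, reverse
Step 1:
                    X           E
  I             1.787       5.371
  C              5.31       -5.31
  E             7.097     0.06113
  solve Keq expr → x = -5.31; check Q = 0.008613
Then change container volume by factor 0.5 (V_new/V_old).
Step 2:
                    X           E
  I             14.19      0.1223
  C                 0           0
  E             14.19      0.1223
  solve Keq expr → x = 0; check Q = 0.008613
Then add 2.688 M of X.
Step 3:
                    X           E
  I             16.88      0.1223
  C          -0.02295     0.02295
  E             16.86      0.1452
  solve Keq expr → x = 0.02295; check Q = 0.008613

Direction: forward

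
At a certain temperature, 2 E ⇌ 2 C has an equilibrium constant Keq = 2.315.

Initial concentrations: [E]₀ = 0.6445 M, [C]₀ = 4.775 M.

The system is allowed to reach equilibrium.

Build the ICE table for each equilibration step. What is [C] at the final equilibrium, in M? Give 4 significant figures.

Q₀ = 54.89 vs Keq = 2.315 ⇒ Q>K, reverse
Step 1:
                  E         C
  init       0.6445     4.775
  Δ           1.505    -1.505
  eq          2.149      3.27
  solve Keq expr → x = -0.7524; check Q = 2.315

[C]_eq = 3.27 M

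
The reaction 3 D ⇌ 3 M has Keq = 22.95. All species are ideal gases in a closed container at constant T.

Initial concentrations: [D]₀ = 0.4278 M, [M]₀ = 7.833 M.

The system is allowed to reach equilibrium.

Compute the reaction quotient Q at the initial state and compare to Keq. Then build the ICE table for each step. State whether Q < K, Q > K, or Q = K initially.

Q₀ = 6138; Q > K (proceeds reverse)

Q₀ = 6138 vs Keq = 22.95 ⇒ Q>K, reverse
Step 1:
                  D         M
  init       0.4278     7.833
  Δ           1.722    -1.722
  eq           2.15     6.111
  solve Keq expr → x = -0.5741; check Q = 22.95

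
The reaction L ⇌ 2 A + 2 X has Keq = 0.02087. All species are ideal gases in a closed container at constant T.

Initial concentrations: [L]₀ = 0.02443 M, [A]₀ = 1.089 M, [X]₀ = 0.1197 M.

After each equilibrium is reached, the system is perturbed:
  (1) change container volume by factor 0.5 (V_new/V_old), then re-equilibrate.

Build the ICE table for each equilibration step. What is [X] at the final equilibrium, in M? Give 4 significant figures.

[X]_eq = 0.02883 M

Q₀ = 0.6955 vs Keq = 0.02087 ⇒ Q>K, reverse
Step 1:
                   L          A          X
  init       0.02443      1.089     0.1197
  Δ          0.04143   -0.08285   -0.08285
  eq         0.06586      1.006    0.03685
  solve Keq expr → x = -0.04143; check Q = 0.02087
Then change container volume by factor 0.5 (V_new/V_old).
Step 2:
                   L          A          X
  init        0.1317      2.012    0.07369
  Δ          0.02243   -0.04486   -0.04486
  eq          0.1541      1.967    0.02883
  solve Keq expr → x = -0.02243; check Q = 0.02087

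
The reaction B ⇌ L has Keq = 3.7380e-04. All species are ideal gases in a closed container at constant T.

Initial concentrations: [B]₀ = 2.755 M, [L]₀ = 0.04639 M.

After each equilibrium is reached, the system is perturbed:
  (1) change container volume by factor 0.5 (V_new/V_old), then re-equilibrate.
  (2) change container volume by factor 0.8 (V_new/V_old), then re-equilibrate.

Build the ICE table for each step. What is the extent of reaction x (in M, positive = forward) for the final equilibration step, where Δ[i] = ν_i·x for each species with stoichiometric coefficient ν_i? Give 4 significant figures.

Q₀ = 0.01684 vs Keq = 3.7380e-04 ⇒ Q>K, reverse
Step 1:
                  B         L
  I           2.755   0.04639
  C         0.04534  -0.04534
  E             2.8  0.001047
  solve Keq expr → x = -0.04534; check Q = 3.7380e-04
Then change container volume by factor 0.5 (V_new/V_old).
Step 2:
                  B         L
  I           5.601  0.002094
  C               0         0
  E           5.601  0.002094
  solve Keq expr → x = 0; check Q = 3.7380e-04
Then change container volume by factor 0.8 (V_new/V_old).
Step 3:
                  B         L
  I           7.001  0.002617
  C               0         0
  E           7.001  0.002617
  solve Keq expr → x = 0; check Q = 3.7380e-04

x = 0 M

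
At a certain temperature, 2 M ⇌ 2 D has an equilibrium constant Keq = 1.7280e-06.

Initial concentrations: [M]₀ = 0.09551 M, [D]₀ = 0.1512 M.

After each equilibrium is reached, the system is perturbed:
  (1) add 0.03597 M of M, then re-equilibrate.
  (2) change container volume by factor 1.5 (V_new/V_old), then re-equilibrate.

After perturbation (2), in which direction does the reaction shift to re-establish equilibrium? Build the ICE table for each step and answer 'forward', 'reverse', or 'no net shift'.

Direction: no net shift

Q₀ = 2.506 vs Keq = 1.7280e-06 ⇒ Q>K, reverse
Step 1:
                    M           D
  init        0.09551      0.1512
  Δ            0.1509     -0.1509
  eq           0.2464  3.2388e-04
  solve Keq expr → x = -0.07544; check Q = 1.7280e-06
Then add 0.03597 M of M.
Step 2:
                    M           D
  init         0.2824  3.2388e-04
  Δ       -4.7222e-05  4.7222e-05
  eq           0.2823  3.7110e-04
  solve Keq expr → x = 2.3611e-05; check Q = 1.7280e-06
Then change container volume by factor 1.5 (V_new/V_old).
Step 3:
                    M           D
  init         0.1882  2.4740e-04
  Δ                 0           0
  eq           0.1882  2.4740e-04
  solve Keq expr → x = 0; check Q = 1.7280e-06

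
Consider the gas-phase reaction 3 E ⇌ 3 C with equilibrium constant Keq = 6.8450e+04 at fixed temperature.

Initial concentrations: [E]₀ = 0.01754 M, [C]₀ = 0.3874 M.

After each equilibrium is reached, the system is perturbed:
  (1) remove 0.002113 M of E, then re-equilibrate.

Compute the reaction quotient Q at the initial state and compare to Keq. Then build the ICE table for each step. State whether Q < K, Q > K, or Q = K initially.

Q₀ = 1.0774e+04; Q < K (proceeds forward)

Q₀ = 1.0774e+04 vs Keq = 6.8450e+04 ⇒ Q<K, forward
Step 1:
                  E         C
  Initial   0.01754    0.3874
  Change  -0.007877  0.007877
  Equil    0.009663    0.3953
  solve Keq expr → x = 0.002626; check Q = 6.8450e+04
Then remove 0.002113 M of E.
Step 2:
                  E         C
  Initial   0.00755    0.3953
  Change   0.002063 -0.002063
  Equil    0.009613    0.3932
  solve Keq expr → x = -6.8753e-04; check Q = 6.8450e+04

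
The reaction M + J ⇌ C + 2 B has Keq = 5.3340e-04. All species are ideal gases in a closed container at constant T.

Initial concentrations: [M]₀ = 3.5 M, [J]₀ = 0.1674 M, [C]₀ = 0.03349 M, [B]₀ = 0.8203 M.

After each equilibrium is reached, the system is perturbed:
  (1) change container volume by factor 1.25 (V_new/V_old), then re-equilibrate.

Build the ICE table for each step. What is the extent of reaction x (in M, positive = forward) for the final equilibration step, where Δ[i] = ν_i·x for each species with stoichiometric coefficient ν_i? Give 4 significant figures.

Q₀ = 0.03846 vs Keq = 5.3340e-04 ⇒ Q>K, reverse
Step 1:
                    M           J           C           B
  init            3.5      0.1674     0.03349      0.8203
  Δ           0.03283     0.03283    -0.03283    -0.06565
  eq            3.533      0.2002  6.6254e-04      0.7546
  solve Keq expr → x = -0.03283; check Q = 5.3340e-04
Then change container volume by factor 1.25 (V_new/V_old).
Step 2:
                    M           J           C           B
  init          2.826      0.1602  5.3003e-04      0.6037
  Δ       -1.3136e-04 -1.3136e-04  1.3136e-04  2.6272e-04
  eq            2.826      0.1601  6.6139e-04       0.604
  solve Keq expr → x = 1.3136e-04; check Q = 5.3340e-04

x = 1.3136e-04 M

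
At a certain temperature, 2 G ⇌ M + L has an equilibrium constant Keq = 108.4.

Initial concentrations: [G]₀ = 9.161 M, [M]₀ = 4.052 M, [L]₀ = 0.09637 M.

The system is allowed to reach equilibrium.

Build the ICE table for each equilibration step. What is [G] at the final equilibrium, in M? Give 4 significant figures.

Q₀ = 0.004653 vs Keq = 108.4 ⇒ Q<K, forward
Step 1:
                  G         M         L
  Initial     9.161     4.052   0.09637
  Change      -8.58      4.29      4.29
  Equil       0.581     8.342     4.386
  solve Keq expr → x = 4.29; check Q = 108.4

[G]_eq = 0.581 M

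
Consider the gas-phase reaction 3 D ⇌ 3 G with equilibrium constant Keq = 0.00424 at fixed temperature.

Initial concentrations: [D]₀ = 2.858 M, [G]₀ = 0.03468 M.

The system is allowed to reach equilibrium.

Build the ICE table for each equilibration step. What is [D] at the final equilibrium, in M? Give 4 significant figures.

Q₀ = 1.7867e-06 vs Keq = 0.00424 ⇒ Q<K, forward
Step 1:
                    D           G
  Initial       2.858     0.03468
  Change      -0.3683      0.3683
  Equil          2.49       0.403
  solve Keq expr → x = 0.1228; check Q = 0.00424

[D]_eq = 2.49 M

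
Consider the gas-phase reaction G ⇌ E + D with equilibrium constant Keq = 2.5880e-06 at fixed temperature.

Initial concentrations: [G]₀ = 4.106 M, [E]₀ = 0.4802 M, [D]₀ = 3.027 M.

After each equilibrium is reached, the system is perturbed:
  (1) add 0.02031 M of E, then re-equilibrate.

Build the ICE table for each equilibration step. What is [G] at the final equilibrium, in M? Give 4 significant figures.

[G]_eq = 4.607 M

Q₀ = 0.354 vs Keq = 2.5880e-06 ⇒ Q>K, reverse
Step 1:
                   G          E          D
  Initial      4.106     0.4802      3.027
  Change      0.4802    -0.4802    -0.4802
  Equil        4.586 4.6604e-06      2.547
  solve Keq expr → x = -0.4802; check Q = 2.5880e-06
Then add 0.02031 M of E.
Step 2:
                   G          E          D
  Initial      4.586    0.02031      2.547
  Change     0.02031   -0.02031   -0.02031
  Equil        4.607 4.7186e-06      2.526
  solve Keq expr → x = -0.02031; check Q = 2.5880e-06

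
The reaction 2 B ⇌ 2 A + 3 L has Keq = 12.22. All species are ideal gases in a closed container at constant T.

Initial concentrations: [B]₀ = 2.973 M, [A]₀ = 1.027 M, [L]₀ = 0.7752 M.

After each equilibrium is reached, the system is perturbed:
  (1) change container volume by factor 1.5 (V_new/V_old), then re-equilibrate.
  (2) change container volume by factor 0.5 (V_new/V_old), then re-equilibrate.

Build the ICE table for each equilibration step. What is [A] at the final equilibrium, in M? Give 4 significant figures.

Q₀ = 0.05559 vs Keq = 12.22 ⇒ Q<K, forward
Step 1:
                  B         A         L
  Initial     2.973     1.027    0.7752
  Change    -0.9957    0.9957     1.494
  Equil       1.977     2.023     2.269
  solve Keq expr → x = 0.4978; check Q = 12.22
Then change container volume by factor 1.5 (V_new/V_old).
Step 2:
                  B         A         L
  Initial     1.318     1.348     1.512
  Change    -0.2122    0.2122    0.3183
  Equil       1.106     1.561     1.831
  solve Keq expr → x = 0.1061; check Q = 12.22
Then change container volume by factor 0.5 (V_new/V_old).
Step 3:
                  B         A         L
  Initial     2.212     3.121     3.662
  Change     0.7024   -0.7024    -1.054
  Equil       2.914     2.419     2.608
  solve Keq expr → x = -0.3512; check Q = 12.22

[A]_eq = 2.419 M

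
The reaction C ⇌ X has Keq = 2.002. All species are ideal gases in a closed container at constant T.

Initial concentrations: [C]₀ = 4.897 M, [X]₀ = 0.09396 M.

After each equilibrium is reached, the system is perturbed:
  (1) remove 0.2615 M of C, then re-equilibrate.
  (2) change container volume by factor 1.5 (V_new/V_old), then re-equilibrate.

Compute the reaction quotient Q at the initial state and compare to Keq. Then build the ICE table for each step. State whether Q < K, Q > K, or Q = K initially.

Q₀ = 0.01919; Q < K (proceeds forward)

Q₀ = 0.01919 vs Keq = 2.002 ⇒ Q<K, forward
Step 1:
                   C          X
  Initial      4.897    0.09396
  Change      -3.234      3.234
  Equil        1.663      3.328
  solve Keq expr → x = 3.234; check Q = 2.002
Then remove 0.2615 M of C.
Step 2:
                   C          X
  Initial      1.401      3.328
  Change      0.1744    -0.1744
  Equil        1.575      3.154
  solve Keq expr → x = -0.1744; check Q = 2.002
Then change container volume by factor 1.5 (V_new/V_old).
Step 3:
                   C          X
  Initial       1.05      2.103
  Change           0          0
  Equil         1.05      2.103
  solve Keq expr → x = 0; check Q = 2.002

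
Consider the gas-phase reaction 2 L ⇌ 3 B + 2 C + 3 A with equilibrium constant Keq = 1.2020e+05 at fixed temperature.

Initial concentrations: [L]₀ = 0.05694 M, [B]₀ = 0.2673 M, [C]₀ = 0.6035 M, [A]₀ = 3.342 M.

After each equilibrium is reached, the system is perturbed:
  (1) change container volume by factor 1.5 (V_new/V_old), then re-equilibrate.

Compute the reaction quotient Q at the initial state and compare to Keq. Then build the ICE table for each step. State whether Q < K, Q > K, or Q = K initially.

Q₀ = 80.08; Q < K (proceeds forward)

Q₀ = 80.08 vs Keq = 1.2020e+05 ⇒ Q<K, forward
Step 1:
                  L         B         C         A
  Initial   0.05694    0.2673    0.6035     3.342
  Change   -0.05446   0.08169   0.05446   0.08169
  Equil    0.002479     0.349     0.658     3.424
  solve Keq expr → x = 0.02723; check Q = 1.2020e+05
Then change container volume by factor 1.5 (V_new/V_old).
Step 2:
                  L         B         C         A
  Initial  0.001652    0.2327    0.4386     2.282
  Change  -0.001155  0.001733  0.001155  0.001733
  Equil   4.9696e-04    0.2344    0.4398     2.284
  solve Keq expr → x = 5.7773e-04; check Q = 1.2020e+05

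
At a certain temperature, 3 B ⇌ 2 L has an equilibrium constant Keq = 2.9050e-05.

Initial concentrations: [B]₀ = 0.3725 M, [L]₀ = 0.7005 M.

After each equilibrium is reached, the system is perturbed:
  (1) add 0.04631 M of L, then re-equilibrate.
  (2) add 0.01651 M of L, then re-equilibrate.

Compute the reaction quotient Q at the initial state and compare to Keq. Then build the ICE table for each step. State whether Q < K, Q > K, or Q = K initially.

Q₀ = 9.494; Q > K (proceeds reverse)

Q₀ = 9.494 vs Keq = 2.9050e-05 ⇒ Q>K, reverse
Step 1:
                   B          L
  Initial     0.3725     0.7005
  Change       1.037    -0.6915
  Equil         1.41   0.009021
  solve Keq expr → x = -0.3457; check Q = 2.9050e-05
Then add 0.04631 M of L.
Step 2:
                   B          L
  Initial       1.41    0.05533
  Change     0.06847   -0.04564
  Equil        1.478   0.009686
  solve Keq expr → x = -0.02282; check Q = 2.9050e-05
Then add 0.01651 M of L.
Step 3:
                   B          L
  Initial      1.478     0.0262
  Change      0.0244   -0.01627
  Equil        1.503   0.009927
  solve Keq expr → x = -0.008135; check Q = 2.9050e-05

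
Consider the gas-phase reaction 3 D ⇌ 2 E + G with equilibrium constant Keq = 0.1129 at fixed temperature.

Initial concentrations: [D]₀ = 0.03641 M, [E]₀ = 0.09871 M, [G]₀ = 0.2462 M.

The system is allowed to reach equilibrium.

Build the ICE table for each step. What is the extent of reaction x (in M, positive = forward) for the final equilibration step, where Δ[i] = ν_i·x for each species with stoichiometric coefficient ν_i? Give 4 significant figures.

Q₀ = 49.7 vs Keq = 0.1129 ⇒ Q>K, reverse
Step 1:
                   D          E          G
  Initial    0.03641    0.09871     0.2462
  Change     0.09575   -0.06383   -0.03192
  Equil       0.1322    0.03488     0.2143
  solve Keq expr → x = -0.03192; check Q = 0.1129

x = -0.03192 M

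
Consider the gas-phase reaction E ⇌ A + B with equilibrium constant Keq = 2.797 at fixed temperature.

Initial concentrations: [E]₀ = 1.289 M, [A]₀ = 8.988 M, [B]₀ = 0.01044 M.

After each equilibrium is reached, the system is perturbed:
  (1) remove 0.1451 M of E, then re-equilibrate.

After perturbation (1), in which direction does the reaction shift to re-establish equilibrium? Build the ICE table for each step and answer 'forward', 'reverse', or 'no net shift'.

Q₀ = 0.0728 vs Keq = 2.797 ⇒ Q<K, forward
Step 1:
                   E          A          B
  I            1.289      8.988    0.01044
  C          -0.2905     0.2905     0.2905
  E           0.9985      9.279      0.301
  solve Keq expr → x = 0.2905; check Q = 2.797
Then remove 0.1451 M of E.
Step 2:
                   E          A          B
  I           0.8534      9.279      0.301
  C          0.03288   -0.03288   -0.03288
  E           0.8862      9.246     0.2681
  solve Keq expr → x = -0.03288; check Q = 2.797

Direction: reverse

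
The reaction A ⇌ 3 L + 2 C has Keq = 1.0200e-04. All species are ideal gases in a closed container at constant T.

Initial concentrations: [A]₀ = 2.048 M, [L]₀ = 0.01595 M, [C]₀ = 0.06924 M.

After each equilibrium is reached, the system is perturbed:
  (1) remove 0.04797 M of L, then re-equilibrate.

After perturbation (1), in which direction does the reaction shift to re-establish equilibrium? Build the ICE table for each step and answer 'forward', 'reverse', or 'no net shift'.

Q₀ = 9.4987e-09 vs Keq = 1.0200e-04 ⇒ Q<K, forward
Step 1:
                   A          L          C
  Initial      2.048    0.01595    0.06924
  Change    -0.05591     0.1677     0.1118
  Equil        1.992     0.1837     0.1811
  solve Keq expr → x = 0.05591; check Q = 1.0200e-04
Then remove 0.04797 M of L.
Step 2:
                   A          L          C
  Initial      1.992     0.1357     0.1811
  Change    -0.01127    0.03382    0.02255
  Equil        1.981     0.1695     0.2036
  solve Keq expr → x = 0.01127; check Q = 1.0200e-04

Direction: forward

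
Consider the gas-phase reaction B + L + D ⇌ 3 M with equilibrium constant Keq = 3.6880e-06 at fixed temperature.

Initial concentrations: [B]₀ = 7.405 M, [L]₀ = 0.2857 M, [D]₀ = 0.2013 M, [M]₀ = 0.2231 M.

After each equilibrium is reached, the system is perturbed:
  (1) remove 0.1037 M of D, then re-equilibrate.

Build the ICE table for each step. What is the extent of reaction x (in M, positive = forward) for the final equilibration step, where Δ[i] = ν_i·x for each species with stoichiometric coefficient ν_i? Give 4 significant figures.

x = -6.7752e-04 M

Q₀ = 0.02607 vs Keq = 3.6880e-06 ⇒ Q>K, reverse
Step 1:
                    B           L           D           M
  I             7.405      0.2857      0.2013      0.2231
  C           0.06975     0.06975     0.06975     -0.2093
  E             7.475      0.3555      0.2711     0.01385
  solve Keq expr → x = -0.06975; check Q = 3.6880e-06
Then remove 0.1037 M of D.
Step 2:
                    B           L           D           M
  I             7.475      0.3555      0.1674     0.01385
  C        6.7752e-04  6.7752e-04  6.7752e-04   -0.002033
  E             7.475      0.3561       0.168     0.01182
  solve Keq expr → x = -6.7752e-04; check Q = 3.6880e-06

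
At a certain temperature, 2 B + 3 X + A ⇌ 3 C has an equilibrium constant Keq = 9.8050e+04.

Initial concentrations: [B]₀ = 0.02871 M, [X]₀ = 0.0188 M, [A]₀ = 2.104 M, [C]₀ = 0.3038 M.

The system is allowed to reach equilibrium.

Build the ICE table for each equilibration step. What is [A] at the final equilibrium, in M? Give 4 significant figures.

[A]_eq = 2.111 M

Q₀ = 2.4332e+06 vs Keq = 9.8050e+04 ⇒ Q>K, reverse
Step 1:
                    B           X           A           C
  init        0.02871      0.0188       2.104      0.3038
  Δ           0.01371     0.02057    0.006855    -0.02057
  eq          0.04242     0.03937       2.111      0.2832
  solve Keq expr → x = -0.006855; check Q = 9.8050e+04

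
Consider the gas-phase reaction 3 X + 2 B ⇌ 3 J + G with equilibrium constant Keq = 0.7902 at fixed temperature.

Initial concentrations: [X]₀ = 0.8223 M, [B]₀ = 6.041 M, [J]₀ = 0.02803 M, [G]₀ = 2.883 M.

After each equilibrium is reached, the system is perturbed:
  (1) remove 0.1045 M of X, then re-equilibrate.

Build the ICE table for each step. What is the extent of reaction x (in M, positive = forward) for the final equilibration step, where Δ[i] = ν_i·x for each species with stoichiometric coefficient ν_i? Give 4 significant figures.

x = -0.02289 M

Q₀ = 3.1290e-06 vs Keq = 0.7902 ⇒ Q<K, forward
Step 1:
                  X         B         J         G
  init       0.8223     6.041   0.02803     2.883
  Δ         -0.5413   -0.3609    0.5413    0.1804
  eq          0.281      5.68    0.5694     3.063
  solve Keq expr → x = 0.1804; check Q = 0.7902
Then remove 0.1045 M of X.
Step 2:
                  X         B         J         G
  init       0.1765      5.68    0.5694     3.063
  Δ         0.06868   0.04579  -0.06868  -0.02289
  eq         0.2451     5.726    0.5007     3.041
  solve Keq expr → x = -0.02289; check Q = 0.7902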